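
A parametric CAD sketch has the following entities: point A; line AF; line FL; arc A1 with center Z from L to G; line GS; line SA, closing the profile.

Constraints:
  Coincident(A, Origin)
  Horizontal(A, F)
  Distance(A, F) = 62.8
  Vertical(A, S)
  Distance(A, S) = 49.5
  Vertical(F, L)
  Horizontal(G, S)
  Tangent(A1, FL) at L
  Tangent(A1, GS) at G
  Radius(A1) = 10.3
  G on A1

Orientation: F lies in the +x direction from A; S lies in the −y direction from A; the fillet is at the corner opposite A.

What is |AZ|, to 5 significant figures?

65.520

A is at the origin; AF is horizontal with |AF| = 62.8 and F on the +x side, so F = (62.800, 0.0000). AS is vertical with |AS| = 49.5 and S on the −y side, so S = (0.0000, -49.500). The virtual corner opposite A is at (62.800, -49.500). Tangency of A1 to FL means the radius ZL is perpendicular to FL and the tangent condition forces ZG to be normal to GS, with radius 10.3, so the center Z sits 10.3 in from both sides at Z = (52.500, -39.200). Then |AZ| = |Z − A| = 65.520.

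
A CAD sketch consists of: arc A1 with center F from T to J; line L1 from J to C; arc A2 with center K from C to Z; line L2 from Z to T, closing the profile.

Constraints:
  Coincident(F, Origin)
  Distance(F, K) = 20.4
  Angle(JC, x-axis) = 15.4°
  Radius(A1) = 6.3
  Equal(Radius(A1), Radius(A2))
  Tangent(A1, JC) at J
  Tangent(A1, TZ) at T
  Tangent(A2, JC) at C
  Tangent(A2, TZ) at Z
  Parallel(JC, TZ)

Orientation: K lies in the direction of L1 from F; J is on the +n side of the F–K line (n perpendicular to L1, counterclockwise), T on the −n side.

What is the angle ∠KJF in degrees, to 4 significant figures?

72.84°

The slot axis is L1's direction at 15.4°, so u = (cos 15.4°, sin 15.4°) = (0.9641, 0.2656) and n = (−sin 15.4°, cos 15.4°) = (-0.2656, 0.9641). F is at the origin and K lies 20.4 along u from F, so K = 20.4·u = (19.67, 5.417). Tangency of A1 to both parallel lines with radius 6.3 puts J and T at F ± 6.3·n: J = (-1.673, 6.074), T = (1.673, -6.074). Then cos ∠KJF = JK·JF / (|JK||JF|), giving 72.84°.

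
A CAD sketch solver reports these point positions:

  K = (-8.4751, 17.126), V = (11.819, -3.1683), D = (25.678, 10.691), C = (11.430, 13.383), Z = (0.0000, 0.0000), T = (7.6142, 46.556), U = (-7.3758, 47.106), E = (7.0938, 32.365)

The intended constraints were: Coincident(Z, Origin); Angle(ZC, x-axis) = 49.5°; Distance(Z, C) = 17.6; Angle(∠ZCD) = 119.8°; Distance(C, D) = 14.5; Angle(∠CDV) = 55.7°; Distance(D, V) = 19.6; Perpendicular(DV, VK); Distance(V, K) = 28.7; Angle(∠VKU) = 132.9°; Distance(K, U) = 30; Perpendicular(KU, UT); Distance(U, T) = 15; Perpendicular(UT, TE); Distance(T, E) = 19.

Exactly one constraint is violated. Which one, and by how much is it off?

Distance(T, E) = 19 — off by 4.80.

Z = (0.00, 0.00) ✓; ZC at 49.50° ✓; |ZC| = 17.60 ✓; ∠ZCD = 119.8° ✓; |CD| = 14.50 ✓; ∠CDV = 55.70° ✓; |DV| = 19.60 ✓; ∠(DV, VK) = 90.00° ✓; |VK| = 28.70 ✓; ∠VKU = 132.9° ✓; |KU| = 30.00 ✓; ∠(KU, UT) = 90.00° ✓; |UT| = 15.00 ✓; ∠(UT, TE) = 90.00° ✓; |TE| = 14.20 ✗.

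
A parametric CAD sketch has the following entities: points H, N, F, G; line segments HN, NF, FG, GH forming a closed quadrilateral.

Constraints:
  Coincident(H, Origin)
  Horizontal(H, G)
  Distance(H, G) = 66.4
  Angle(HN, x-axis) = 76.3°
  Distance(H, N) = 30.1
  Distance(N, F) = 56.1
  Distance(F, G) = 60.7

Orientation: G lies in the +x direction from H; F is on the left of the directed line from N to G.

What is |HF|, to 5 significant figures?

80.599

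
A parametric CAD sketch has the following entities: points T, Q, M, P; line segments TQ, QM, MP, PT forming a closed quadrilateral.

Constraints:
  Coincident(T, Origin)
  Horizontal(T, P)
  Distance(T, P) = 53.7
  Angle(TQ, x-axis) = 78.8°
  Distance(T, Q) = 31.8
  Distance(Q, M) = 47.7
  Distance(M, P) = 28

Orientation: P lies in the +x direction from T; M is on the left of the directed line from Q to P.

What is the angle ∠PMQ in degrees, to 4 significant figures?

93.70°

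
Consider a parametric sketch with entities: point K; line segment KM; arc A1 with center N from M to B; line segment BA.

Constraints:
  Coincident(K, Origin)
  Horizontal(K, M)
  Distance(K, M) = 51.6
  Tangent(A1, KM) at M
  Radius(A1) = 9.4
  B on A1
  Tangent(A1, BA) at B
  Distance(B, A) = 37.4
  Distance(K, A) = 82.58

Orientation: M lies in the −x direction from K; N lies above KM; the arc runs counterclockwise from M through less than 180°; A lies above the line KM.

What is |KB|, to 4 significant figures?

47.50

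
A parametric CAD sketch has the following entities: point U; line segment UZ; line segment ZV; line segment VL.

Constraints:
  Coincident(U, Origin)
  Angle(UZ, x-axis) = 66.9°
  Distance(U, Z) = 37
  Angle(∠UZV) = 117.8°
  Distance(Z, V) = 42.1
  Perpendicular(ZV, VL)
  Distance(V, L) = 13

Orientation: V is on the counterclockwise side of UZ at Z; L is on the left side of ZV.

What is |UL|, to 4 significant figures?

62.55

U is at the origin; UZ runs at 66.9° with length 37.0, so Z = 37.0·(cos 66.9°, sin 66.9°) = (14.52, 34.03). ∠UZV = 117.8°, so ZV runs at 66.9° + (180° − 117.8°) = 129.1° from the x-axis; with |ZV| = 42.1, V = Z + 42.1·(cos 129.1°, sin 129.1°) = (-12.03, 66.70). ZV ⟂ VL; with |VL| = 13.0 on the left of ZV, L = V + 13.0·(-0.7760, -0.6307) = (-22.12, 58.51). Then |UL| = |L − U| = 62.55.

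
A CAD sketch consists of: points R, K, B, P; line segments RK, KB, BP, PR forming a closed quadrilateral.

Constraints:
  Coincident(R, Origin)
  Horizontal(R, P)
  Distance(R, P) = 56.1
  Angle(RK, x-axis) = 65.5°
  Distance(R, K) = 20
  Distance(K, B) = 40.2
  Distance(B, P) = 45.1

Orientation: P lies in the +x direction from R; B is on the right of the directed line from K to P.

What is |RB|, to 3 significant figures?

26.7

R is at the origin; RP is horizontal with |RP| = 56.1 and P in +x, so P = (56.1, 0). RK runs at 65.5° with |RK| = 20.0, so K = (8.29, 18.2). B is determined by |KB| = 40.2 and |BP| = 45.1 together: it lies at the intersection of circle(K, 40.2) and circle(P, 45.1). With |KP| = 51.2, the foot of the radical line on KP is 21.5 from K and the perpendicular offset is √(40.2² − 21.5²) = 34.0. Taking the right-of-KP solution: B = (16.3, -21.2).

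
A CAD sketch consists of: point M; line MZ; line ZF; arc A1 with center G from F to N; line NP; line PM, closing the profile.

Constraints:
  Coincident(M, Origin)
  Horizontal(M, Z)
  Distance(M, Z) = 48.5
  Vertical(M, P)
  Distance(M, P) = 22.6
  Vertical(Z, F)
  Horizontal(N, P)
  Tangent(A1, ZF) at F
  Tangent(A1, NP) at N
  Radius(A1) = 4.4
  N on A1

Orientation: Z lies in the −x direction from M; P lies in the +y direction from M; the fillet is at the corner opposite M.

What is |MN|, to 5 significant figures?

49.554

M is at the origin; M and Z share the same y with |MZ| = 48.5 and Z on the −x side, so Z = (-48.500, 0.0000). M and P share the same x with |MP| = 22.6 and P on the +y side, so P = (0.0000, 22.600). The virtual corner opposite M is at (-48.500, 22.600). The tangent condition forces GF to be normal to ZF and tangency of A1 to NP means the radius GN is perpendicular to NP, with radius 4.4, so the center G sits 4.4 in from both sides at G = (-44.100, 18.200). That places the tangent points at F = (-48.500, 18.200) on ZF and N = (-44.100, 22.600) on NP. Then |MN| = |N − M| = 49.554.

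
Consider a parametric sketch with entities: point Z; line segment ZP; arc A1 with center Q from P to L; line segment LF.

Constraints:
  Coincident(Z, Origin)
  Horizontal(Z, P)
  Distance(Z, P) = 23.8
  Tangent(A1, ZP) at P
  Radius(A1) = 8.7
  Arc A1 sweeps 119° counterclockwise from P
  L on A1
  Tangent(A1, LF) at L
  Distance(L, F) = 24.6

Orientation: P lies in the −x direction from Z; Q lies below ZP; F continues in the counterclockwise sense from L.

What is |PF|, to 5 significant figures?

34.703

Z is at the origin; ZP is horizontal with |ZP| = 23.8 and P on the −x side, so P = (-23.800, 0.0000). Tangency of A1 to ZP means the radius QP is perpendicular to ZP, so Q = P + (0, -8.7) = (-23.800, -8.7000). On A1, P sits at bearing 90° from Q; a 119° counterclockwise sweep puts L at bearing 209°, so L = Q + 8.7·(cos 209°, sin 209°) = (-31.409, -12.918). The tangent condition forces QL to be normal to LF, so LF runs along (−sin 209°, cos 209°); with |LF| = 24.6, F = (-19.483, -34.433). Then |PF| = |F − P| = 34.703.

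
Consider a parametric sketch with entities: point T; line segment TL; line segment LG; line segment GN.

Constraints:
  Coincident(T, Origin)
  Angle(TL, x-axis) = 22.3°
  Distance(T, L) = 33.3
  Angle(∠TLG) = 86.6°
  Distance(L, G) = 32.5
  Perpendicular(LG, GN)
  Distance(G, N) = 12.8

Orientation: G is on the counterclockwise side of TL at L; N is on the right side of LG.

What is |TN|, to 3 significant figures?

55.2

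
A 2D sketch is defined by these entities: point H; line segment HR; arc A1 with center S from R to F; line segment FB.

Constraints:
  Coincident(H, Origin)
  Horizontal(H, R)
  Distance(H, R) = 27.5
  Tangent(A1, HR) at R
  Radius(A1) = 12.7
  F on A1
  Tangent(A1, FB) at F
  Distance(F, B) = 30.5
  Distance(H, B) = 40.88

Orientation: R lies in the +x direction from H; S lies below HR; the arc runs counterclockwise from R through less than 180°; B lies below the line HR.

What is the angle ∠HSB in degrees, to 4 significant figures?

80.28°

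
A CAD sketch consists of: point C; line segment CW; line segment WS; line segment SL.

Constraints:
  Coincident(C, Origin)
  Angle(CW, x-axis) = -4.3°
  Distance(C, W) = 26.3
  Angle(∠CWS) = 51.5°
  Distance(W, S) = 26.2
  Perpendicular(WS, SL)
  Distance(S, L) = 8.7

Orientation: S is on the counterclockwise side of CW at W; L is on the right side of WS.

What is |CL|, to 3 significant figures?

30.9

∠CWS = 51.5°, so WS runs at -4.3° + (180° − 51.5°) = 124° from the x-axis; with |WS| = 26.2, S = W + 26.2·(cos 124°, sin 124°) = (11.5, 19.7). The perpendicularity gives SL at right angles to WS; with |SL| = 8.7 on the right of WS, L = S + 8.7·(0.827, 0.562) = (18.7, 24.6). Then |CL| = |L − C| = 30.9.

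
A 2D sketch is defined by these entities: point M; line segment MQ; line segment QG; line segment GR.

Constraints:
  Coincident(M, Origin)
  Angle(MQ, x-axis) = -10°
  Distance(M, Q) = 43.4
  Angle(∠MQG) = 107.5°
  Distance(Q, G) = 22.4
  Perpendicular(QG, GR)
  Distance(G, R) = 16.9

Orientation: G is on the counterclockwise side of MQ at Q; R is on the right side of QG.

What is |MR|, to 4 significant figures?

68.22

∠MQG = 107.5°, so QG runs at -10.0° + (180° − 107.5°) = 62.50° from the x-axis; with |QG| = 22.4, G = Q + 22.4·(cos 62.50°, sin 62.50°) = (53.08, 12.33). QG ⟂ GR; with |GR| = 16.9 on the right of QG, R = G + 16.9·(0.8870, -0.4617) = (68.07, 4.529). Then |MR| = |R − M| = 68.22.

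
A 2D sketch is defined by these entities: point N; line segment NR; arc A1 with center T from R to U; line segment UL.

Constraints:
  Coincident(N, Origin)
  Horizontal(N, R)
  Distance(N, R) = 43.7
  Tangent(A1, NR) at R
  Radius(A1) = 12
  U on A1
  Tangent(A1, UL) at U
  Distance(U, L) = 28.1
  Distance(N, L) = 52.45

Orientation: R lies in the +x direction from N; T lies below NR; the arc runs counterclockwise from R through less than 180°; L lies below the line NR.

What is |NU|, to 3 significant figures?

34.1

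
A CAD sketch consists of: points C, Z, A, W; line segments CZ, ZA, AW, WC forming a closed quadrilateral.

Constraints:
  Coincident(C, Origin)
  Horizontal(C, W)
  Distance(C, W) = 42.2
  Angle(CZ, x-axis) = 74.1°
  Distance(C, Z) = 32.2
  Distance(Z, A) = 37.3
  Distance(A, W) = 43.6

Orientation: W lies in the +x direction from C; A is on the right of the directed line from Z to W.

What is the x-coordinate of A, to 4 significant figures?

-1.114

Checks: CZ at 74.10° ✓; |ZA| = 37.30 ✓; |AW| = 43.60 ✓.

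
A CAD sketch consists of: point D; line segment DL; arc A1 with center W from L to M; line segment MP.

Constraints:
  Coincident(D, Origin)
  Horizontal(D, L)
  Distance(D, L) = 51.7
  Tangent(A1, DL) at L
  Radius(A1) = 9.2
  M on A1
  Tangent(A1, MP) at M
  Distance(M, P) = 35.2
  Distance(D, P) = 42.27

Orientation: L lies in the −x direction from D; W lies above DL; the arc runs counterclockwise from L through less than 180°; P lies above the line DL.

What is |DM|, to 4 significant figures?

44.14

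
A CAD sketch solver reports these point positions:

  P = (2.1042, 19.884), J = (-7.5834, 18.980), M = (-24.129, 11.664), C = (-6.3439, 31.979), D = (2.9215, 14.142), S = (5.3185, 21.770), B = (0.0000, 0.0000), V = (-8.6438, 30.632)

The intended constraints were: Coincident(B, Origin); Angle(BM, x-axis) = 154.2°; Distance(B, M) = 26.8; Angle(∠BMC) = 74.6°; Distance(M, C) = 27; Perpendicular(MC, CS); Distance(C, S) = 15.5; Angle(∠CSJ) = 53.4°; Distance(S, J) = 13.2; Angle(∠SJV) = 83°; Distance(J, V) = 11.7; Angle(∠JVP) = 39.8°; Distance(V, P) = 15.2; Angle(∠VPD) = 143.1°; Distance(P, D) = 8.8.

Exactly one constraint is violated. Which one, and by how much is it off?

Distance(P, D) = 8.8 — off by 3.00.

B = (0.00, 0.00) ✓; BM at 154.2° ✓; |BM| = 26.80 ✓; ∠BMC = 74.60° ✓; |MC| = 27.00 ✓; ∠(MC, CS) = 90.00° ✓; |CS| = 15.50 ✓; ∠CSJ = 53.40° ✓; |SJ| = 13.20 ✓; ∠SJV = 83.00° ✓; |JV| = 11.70 ✓; ∠JVP = 39.80° ✓; |VP| = 15.20 ✓; ∠VPD = 143.1° ✓; |PD| = 5.800 ✗.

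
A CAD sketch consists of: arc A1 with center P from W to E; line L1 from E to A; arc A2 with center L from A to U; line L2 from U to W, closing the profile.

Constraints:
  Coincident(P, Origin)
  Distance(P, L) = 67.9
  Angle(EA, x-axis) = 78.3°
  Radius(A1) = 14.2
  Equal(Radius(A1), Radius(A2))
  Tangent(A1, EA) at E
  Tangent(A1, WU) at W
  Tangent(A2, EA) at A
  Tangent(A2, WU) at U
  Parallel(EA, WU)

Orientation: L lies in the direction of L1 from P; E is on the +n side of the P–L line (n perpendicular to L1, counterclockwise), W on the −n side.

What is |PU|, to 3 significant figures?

69.4

The slot axis is L1's direction at 78.3°, so u = (cos 78.3°, sin 78.3°) = (0.203, 0.979) and n = (−sin 78.3°, cos 78.3°) = (-0.979, 0.203). P is at the origin and L lies 67.9 along u from P, so L = 67.9·u = (13.8, 66.5). Tangency of A1 to both parallel lines with radius 14.2 puts E and W at P ± 14.2·n: E = (-13.9, 2.88), W = (13.9, -2.88). Equal radii place A and U the same way about L: A = L + 14.2·n = (-0.136, 69.4), U = L − 14.2·n = (27.7, 63.6). Then |PU| = |U − P| = 69.4.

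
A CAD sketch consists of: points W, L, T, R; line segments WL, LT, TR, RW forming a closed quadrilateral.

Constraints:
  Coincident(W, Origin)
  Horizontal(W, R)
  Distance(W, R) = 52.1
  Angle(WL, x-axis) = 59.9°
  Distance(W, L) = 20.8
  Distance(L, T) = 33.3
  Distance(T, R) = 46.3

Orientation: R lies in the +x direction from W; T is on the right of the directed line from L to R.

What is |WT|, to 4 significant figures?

17.39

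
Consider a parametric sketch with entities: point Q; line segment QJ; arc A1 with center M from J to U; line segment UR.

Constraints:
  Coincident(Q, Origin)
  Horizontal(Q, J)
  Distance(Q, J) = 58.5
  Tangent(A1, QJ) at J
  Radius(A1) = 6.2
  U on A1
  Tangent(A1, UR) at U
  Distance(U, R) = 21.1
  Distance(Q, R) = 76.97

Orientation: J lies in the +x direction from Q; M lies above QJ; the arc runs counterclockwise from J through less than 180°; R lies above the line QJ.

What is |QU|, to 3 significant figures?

64.1

Q is at the origin; Q and J share the same y with |QJ| = 58.5 and J on the +x side, so J = (58.5, 0.00). The tangent condition forces MJ to be normal to QJ, so M = J + (0, 6.2) = (58.5, 6.20). Since MU ⟂ UR (tangency), |MR| = √(6.2² + 21.1²) = 22.0 regardless of where U sits on A1. So R lies on both circle(Q, 76.97) and circle(M, 22.0); the above-QJ intersection is R = (73.7, 22.1). U is the foot of the tangent from R: U = (64.0, 3.34).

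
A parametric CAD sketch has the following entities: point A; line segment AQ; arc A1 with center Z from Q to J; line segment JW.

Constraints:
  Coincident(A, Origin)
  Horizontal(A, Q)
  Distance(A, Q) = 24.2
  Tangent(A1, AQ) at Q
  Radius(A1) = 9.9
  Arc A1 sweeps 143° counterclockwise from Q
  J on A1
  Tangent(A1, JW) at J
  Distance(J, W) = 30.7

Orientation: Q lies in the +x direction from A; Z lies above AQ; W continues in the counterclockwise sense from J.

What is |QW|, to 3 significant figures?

40.8

On A1, Q sits at bearing -90° from Z; a 143° counterclockwise sweep puts J at bearing 53°, so J = Z + 9.9·(cos 53°, sin 53°) = (30.2, 17.8). A1 meets JW tangentially, so ZJ is at right angles to JW, so JW runs along (−sin 53°, cos 53°); with |JW| = 30.7, W = (5.64, 36.3). Then |QW| = |W − Q| = 40.8.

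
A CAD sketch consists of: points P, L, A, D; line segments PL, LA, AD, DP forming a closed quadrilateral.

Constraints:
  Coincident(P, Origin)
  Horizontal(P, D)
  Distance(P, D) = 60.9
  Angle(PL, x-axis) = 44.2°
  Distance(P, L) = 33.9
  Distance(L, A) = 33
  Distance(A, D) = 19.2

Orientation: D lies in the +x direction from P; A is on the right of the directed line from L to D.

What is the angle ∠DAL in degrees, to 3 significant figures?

110°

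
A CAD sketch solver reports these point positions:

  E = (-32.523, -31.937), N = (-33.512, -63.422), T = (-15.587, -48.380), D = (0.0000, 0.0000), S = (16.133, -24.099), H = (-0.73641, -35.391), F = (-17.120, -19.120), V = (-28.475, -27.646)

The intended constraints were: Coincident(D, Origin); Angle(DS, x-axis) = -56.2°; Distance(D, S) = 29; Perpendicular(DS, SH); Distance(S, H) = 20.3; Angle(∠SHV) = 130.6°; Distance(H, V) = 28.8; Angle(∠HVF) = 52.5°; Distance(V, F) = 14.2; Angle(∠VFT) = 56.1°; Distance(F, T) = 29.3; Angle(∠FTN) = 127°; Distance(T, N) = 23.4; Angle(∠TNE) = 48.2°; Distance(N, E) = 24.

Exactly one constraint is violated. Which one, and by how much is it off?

Distance(N, E) = 24 — off by 7.50.

D = (0.00, 0.00) ✓; DS at -56.20° ✓; |DS| = 29.00 ✓; ∠(DS, SH) = 90.00° ✓; |SH| = 20.30 ✓; ∠SHV = 130.6° ✓; |HV| = 28.80 ✓; ∠HVF = 52.50° ✓; |VF| = 14.20 ✓; ∠VFT = 56.10° ✓; |FT| = 29.30 ✓; ∠FTN = 127.0° ✓; |TN| = 23.40 ✓; ∠TNE = 48.20° ✓; |NE| = 31.50 ✗.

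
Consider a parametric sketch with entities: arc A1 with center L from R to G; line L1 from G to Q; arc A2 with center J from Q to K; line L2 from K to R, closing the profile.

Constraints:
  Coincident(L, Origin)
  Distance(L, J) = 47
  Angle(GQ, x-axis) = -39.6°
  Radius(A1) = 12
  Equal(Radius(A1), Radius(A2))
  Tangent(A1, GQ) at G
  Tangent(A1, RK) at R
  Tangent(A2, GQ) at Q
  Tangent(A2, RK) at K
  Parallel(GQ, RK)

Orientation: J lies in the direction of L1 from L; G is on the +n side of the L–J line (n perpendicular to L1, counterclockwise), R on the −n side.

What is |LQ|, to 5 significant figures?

48.508

The slot axis is L1's direction at -39.6°, so u = (cos -39.6°, sin -39.6°) = (0.77051, -0.63742) and n = (−sin -39.6°, cos -39.6°) = (0.63742, 0.77051). L is at the origin and J lies 47.0 along u from L, so J = 47.0·u = (36.214, -29.959). Tangency of A1 to both parallel lines with radius 12.0 puts G and R at L ± 12.0·n: G = (7.6491, 9.2462), R = (-7.6491, -9.2462). Equal radii place Q and K the same way about J: Q = J + 12.0·n = (43.863, -20.713), K = J − 12.0·n = (28.565, -39.205). Then |LQ| = |Q − L| = 48.508.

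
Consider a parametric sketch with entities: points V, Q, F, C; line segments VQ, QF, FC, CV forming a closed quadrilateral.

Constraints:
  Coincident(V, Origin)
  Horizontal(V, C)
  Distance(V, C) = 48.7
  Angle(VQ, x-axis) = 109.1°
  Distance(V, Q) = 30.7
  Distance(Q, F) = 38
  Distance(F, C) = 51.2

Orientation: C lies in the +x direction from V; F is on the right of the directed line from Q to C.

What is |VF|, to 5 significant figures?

8.3069

Checks: |QF| = 38.00 ✓; |FC| = 51.20 ✓.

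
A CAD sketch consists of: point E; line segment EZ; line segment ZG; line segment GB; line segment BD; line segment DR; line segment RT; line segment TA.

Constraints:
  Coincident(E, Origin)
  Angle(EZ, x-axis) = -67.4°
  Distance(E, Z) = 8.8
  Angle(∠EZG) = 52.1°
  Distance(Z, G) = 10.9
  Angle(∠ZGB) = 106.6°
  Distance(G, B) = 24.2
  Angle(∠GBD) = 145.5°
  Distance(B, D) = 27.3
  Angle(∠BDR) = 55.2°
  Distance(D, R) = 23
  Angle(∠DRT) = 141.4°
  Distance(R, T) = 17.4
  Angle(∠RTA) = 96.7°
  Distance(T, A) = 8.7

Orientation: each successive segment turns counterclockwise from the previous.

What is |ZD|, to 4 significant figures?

50.06

E is at the origin; EZ runs at -67.4° with length 8.8, so Z = (3.382, -8.124). ∠EZG = 52.1° gives ZG at 60.50° from the x-axis; with |ZG| = 10.9, G = (8.749, 1.363). ∠ZGB = 106.6° gives GB at 133.9° from the x-axis; with |GB| = 24.2, B = (-8.031, 18.80). ∠GBD = 145.5° gives BD at 168.4° from the x-axis; with |BD| = 27.3, D = (-34.77, 24.29). Then |ZD| = |D − Z| = 50.06.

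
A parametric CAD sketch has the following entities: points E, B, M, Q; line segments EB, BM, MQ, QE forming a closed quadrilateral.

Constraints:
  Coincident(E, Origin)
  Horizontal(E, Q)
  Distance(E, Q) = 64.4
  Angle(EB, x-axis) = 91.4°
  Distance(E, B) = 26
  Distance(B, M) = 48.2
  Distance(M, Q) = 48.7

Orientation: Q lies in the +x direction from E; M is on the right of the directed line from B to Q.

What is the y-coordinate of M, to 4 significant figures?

-17.97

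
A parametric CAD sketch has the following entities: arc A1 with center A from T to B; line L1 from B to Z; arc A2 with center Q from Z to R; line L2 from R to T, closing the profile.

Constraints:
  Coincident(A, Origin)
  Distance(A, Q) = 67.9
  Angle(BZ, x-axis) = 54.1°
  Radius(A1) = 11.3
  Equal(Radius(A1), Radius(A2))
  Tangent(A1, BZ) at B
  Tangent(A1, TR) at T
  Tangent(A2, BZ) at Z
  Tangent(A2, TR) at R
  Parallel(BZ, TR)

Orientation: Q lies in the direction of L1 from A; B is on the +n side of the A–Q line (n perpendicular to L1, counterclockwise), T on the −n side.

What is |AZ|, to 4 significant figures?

68.83

The slot axis is L1's direction at 54.1°, so u = (cos 54.1°, sin 54.1°) = (0.5864, 0.8100) and n = (−sin 54.1°, cos 54.1°) = (-0.8100, 0.5864). A is at the origin and Q lies 67.9 along u from A, so Q = 67.9·u = (39.81, 55.00). Tangency of A1 to both parallel lines with radius 11.3 puts B and T at A ± 11.3·n: B = (-9.153, 6.626), T = (9.153, -6.626). Equal radii place Z and R the same way about Q: Z = Q + 11.3·n = (30.66, 61.63), R = Q − 11.3·n = (48.97, 48.38). Then |AZ| = |Z − A| = 68.83.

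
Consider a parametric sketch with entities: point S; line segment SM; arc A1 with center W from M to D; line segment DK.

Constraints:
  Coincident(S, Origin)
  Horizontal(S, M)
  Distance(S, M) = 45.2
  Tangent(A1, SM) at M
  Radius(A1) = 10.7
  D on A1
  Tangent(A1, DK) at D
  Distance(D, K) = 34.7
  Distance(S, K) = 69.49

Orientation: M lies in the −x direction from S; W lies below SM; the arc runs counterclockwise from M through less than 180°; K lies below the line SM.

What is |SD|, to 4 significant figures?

57.09

Checks: |SM| = 45.20 ✓; |WD| = 10.70 ✓; ∠(WD, DK) = 90.00° ✓; |DK| = 34.70 ✓; |SK| = 69.49 ✓.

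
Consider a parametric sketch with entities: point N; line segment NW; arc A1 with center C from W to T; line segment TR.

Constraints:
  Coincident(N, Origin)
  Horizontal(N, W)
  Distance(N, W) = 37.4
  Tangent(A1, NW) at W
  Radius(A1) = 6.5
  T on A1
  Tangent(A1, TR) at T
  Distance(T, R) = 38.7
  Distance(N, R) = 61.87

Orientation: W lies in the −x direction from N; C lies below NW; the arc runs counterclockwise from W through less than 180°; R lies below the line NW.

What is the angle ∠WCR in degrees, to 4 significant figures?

173.3°

N is at the origin; NW is horizontal with |NW| = 37.4 and W on the −x side, so W = (-37.40, 0.000). Since A1 is tangent to NW there, CW ⟂ NW, so C = W + (0, -6.5) = (-37.40, -6.500). Since CT ⟂ TR (tangency), |CR| = √(6.5² + 38.7²) = 39.24 regardless of where T sits on A1. So R lies on both circle(N, 61.87) and circle(C, 39.24); the below-NW intersection is R = (-41.95, -45.48). T is the foot of the tangent from R: T = (-43.89, -6.826).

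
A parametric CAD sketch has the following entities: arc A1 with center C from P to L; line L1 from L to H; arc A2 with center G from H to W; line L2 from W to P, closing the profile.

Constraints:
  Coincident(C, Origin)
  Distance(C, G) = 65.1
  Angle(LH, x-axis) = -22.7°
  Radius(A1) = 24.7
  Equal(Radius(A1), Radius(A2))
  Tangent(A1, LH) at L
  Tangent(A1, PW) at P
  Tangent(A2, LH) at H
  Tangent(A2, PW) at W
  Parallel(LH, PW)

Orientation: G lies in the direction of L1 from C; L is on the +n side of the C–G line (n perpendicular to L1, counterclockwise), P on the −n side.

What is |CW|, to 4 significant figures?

69.63

The slot axis is L1's direction at -22.7°, so u = (cos -22.7°, sin -22.7°) = (0.9225, -0.3859) and n = (−sin -22.7°, cos -22.7°) = (0.3859, 0.9225). C is at the origin and G lies 65.1 along u from C, so G = 65.1·u = (60.06, -25.12). Tangency of A1 to both parallel lines with radius 24.7 puts L and P at C ± 24.7·n: L = (9.532, 22.79), P = (-9.532, -22.79). Equal radii place H and W the same way about G: H = G + 24.7·n = (69.59, -2.336), W = G − 24.7·n = (50.53, -47.91). Then |CW| = |W − C| = 69.63.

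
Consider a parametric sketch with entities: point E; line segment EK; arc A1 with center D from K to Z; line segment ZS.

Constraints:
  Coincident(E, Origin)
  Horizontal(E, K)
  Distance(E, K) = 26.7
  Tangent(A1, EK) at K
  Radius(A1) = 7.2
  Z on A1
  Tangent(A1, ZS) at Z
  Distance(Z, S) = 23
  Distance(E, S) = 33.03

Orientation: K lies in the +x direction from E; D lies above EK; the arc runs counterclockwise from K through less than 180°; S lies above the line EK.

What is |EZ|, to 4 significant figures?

34.16

E is at the origin; E and K share the same y with |EK| = 26.7 and K on the +x side, so K = (26.70, 0.000). Tangency of A1 to EK means the radius DK is perpendicular to EK, so D = K + (0, 7.2) = (26.70, 7.200). Since DZ ⟂ ZS (tangency), |DS| = √(7.2² + 23.0²) = 24.10 regardless of where Z sits on A1. So S lies on both circle(E, 33.03) and circle(D, 24.10); the above-EK intersection is S = (16.10, 28.84). Z is the foot of the tangent from S: Z = (31.92, 12.15).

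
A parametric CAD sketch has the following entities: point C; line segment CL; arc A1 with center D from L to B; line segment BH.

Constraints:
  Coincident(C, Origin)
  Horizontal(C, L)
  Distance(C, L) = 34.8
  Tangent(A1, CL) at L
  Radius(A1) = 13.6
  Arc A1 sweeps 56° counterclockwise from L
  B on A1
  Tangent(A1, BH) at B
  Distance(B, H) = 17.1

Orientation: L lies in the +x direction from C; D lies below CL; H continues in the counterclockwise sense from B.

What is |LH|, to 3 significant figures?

29.0

C is at the origin; C and L share the same y with |CL| = 34.8 and L on the +x side, so L = (34.8, 0.00). Tangency of A1 to CL means the radius DL is perpendicular to CL, so D = L + (0, -13.6) = (34.8, -13.6). On A1, L sits at bearing 90° from D; a 56° counterclockwise sweep puts B at bearing 146°, so B = D + 13.6·(cos 146°, sin 146°) = (23.5, -5.99). Tangency of A1 to BH means the radius DB is perpendicular to BH, so BH runs along (−sin 146°, cos 146°); with |BH| = 17.1, H = (14.0, -20.2). Then |LH| = |H − L| = 29.0.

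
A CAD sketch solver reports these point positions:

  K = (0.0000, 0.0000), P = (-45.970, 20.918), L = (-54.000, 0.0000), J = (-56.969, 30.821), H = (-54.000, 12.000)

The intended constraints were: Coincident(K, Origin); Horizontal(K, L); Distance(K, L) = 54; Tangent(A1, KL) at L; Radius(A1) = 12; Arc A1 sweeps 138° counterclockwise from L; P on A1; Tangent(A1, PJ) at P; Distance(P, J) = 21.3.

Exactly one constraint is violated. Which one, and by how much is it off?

Distance(P, J) = 21.3 — off by 6.50.

K = (0.00, 0.00) ✓; K.y = 0.00, L.y = 0.00 ✓; |KL| = 54.00 ✓; ∠(HL, LK) = 90.00° ✓; |HL| = 12.00 ✓; bearing(H→P) − bearing(H→L) = 138.0° ✓; |HP| = 12.00 ✓; ∠(HP, PJ) = 90.00° ✓; |PJ| = 14.80 ✗.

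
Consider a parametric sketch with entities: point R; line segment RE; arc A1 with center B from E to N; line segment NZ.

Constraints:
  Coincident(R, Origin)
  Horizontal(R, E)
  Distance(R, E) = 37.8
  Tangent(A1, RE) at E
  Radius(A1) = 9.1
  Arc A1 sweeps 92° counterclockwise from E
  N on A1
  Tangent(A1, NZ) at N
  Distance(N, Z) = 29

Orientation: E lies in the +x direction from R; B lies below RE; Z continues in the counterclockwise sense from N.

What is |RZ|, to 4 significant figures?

48.56

R is at the origin; RE is horizontal with |RE| = 37.8 and E on the +x side, so E = (37.80, 0.000). Tangency of A1 to RE means the radius BE is perpendicular to RE, so B = E + (0, -9.1) = (37.80, -9.100). On A1, E sits at bearing 90° from B; a 92° counterclockwise sweep puts N at bearing 182°, so N = B + 9.1·(cos 182°, sin 182°) = (28.71, -9.418). The tangent condition forces BN to be normal to NZ, so NZ runs along (−sin 182°, cos 182°); with |NZ| = 29.0, Z = (29.72, -38.40). Then |RZ| = |Z − R| = 48.56.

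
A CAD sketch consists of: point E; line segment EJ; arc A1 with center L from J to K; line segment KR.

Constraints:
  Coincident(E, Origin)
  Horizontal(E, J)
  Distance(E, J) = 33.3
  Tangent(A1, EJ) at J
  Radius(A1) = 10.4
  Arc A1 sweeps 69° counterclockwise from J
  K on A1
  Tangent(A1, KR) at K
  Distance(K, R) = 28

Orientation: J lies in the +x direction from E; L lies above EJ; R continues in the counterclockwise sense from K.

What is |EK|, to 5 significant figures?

43.524

Tangency of A1 to EJ means the radius LJ is perpendicular to EJ, so L = J + (0, 10.4) = (33.300, 10.400). On A1, J sits at bearing -90° from L; a 69° counterclockwise sweep puts K at bearing -21°, so K = L + 10.4·(cos -21°, sin -21°) = (43.009, 6.6730). Then |EK| = |K − E| = 43.524.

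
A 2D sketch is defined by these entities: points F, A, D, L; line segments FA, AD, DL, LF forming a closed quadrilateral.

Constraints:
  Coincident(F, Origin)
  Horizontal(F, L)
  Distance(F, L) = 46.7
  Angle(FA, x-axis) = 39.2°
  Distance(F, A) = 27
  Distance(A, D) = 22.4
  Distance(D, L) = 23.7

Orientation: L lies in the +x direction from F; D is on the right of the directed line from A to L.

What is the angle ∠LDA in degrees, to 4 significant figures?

84.17°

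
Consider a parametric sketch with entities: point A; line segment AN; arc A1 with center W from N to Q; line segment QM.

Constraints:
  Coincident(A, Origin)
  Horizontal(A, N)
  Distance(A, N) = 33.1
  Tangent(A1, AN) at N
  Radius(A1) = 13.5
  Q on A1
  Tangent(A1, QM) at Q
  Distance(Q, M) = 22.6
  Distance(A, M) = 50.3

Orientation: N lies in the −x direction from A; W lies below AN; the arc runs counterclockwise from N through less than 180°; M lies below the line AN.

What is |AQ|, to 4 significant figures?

48.97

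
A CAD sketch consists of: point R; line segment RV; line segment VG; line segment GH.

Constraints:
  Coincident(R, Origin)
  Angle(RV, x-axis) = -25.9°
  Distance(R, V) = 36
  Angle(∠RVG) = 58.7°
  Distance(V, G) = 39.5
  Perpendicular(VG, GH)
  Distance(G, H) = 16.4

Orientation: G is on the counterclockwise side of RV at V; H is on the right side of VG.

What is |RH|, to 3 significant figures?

51.5

∠RVG = 58.7°, so VG runs at -25.9° + (180° − 58.7°) = 95.4° from the x-axis; with |VG| = 39.5, G = V + 39.5·(cos 95.4°, sin 95.4°) = (28.7, 23.6). VG is perpendicular to GH; with |GH| = 16.4 on the right of VG, H = G + 16.4·(0.996, 0.0941) = (45.0, 25.1). Then |RH| = |H − R| = 51.5.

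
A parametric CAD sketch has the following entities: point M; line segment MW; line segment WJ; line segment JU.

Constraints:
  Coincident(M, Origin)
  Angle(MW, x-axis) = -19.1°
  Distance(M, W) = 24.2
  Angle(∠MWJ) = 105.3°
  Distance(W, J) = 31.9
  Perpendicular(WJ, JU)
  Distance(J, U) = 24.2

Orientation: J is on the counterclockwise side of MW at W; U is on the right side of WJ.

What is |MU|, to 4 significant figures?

61.04

M is at the origin; MW runs at -19.1° with length 24.2, so W = 24.2·(cos -19.1°, sin -19.1°) = (22.87, -7.919). ∠MWJ = 105.3°, so WJ runs at -19.1° + (180° − 105.3°) = 55.60° from the x-axis; with |WJ| = 31.9, J = W + 31.9·(cos 55.60°, sin 55.60°) = (40.89, 18.40). WJ is perpendicular to JU; with |JU| = 24.2 on the right of WJ, U = J + 24.2·(0.8251, -0.5650) = (60.86, 4.730). Then |MU| = |U − M| = 61.04.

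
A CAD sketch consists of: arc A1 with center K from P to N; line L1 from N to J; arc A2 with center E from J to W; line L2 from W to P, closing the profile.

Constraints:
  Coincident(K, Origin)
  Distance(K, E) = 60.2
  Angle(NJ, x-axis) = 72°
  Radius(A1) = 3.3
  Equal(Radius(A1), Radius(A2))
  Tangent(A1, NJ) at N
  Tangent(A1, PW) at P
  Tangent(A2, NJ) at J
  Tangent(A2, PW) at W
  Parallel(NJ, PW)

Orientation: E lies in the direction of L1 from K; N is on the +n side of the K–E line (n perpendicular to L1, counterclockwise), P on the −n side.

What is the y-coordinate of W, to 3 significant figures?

56.2

Tangency of A1 to both parallel lines with radius 3.3 puts N and P at K ± 3.3·n: N = (-3.14, 1.02), P = (3.14, -1.02). Equal radii place J and W the same way about E: J = E + 3.3·n = (15.5, 58.3), W = E − 3.3·n = (21.7, 56.2). So W.y = 56.2.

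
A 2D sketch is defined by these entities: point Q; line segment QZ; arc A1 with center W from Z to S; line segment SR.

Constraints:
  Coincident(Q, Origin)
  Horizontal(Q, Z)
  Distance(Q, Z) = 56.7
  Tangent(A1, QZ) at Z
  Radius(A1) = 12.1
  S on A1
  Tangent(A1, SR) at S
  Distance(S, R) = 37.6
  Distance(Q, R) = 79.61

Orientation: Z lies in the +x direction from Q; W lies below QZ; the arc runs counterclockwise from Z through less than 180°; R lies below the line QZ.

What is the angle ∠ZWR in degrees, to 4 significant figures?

174.0°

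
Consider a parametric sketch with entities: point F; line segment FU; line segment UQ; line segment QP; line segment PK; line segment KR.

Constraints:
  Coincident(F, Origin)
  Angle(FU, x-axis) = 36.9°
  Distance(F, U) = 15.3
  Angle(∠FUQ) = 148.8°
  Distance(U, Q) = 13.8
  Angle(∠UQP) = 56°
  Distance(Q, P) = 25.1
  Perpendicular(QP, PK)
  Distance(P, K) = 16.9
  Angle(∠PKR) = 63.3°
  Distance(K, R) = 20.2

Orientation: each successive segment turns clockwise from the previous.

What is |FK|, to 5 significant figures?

3.6232

∠UQP = 56.0° gives QP at -118.30° from the x-axis; with |QP| = 25.1, P = (14.067, -11.543). QP ⟂ PK, so PK runs at 151.70°; with |PK| = 16.9, K = (-0.81274, -3.5308). Then |FK| = |K − F| = 3.6232.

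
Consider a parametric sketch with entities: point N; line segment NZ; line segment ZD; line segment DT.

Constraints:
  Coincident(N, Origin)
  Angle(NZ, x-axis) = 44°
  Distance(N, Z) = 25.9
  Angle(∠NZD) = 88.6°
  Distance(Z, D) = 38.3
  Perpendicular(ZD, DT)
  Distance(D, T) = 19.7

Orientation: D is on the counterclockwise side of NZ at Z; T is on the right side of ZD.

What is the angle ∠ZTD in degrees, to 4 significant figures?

62.78°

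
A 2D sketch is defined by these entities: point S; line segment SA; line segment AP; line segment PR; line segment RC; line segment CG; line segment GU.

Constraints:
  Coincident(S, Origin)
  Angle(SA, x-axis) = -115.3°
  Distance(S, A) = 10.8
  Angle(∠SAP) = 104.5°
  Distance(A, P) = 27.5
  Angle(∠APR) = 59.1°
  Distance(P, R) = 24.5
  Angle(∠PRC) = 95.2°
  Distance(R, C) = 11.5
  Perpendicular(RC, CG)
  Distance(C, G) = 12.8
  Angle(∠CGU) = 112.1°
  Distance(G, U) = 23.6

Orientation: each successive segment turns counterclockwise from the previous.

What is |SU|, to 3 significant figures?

36.6

S is at the origin; SA runs at -115.3° with length 10.8, so A = (-4.62, -9.76). ∠SAP = 104.5° gives AP at -39.8° from the x-axis; with |AP| = 27.5, P = (16.5, -27.4). ∠APR = 59.1° gives PR at 81.1° from the x-axis; with |PR| = 24.5, R = (20.3, -3.16). ∠PRC = 95.2° gives RC at 166° from the x-axis; with |RC| = 11.5, C = (9.15, -0.361). RC ⟂ CG, so CG runs at -104°; with |CG| = 12.8, G = (6.03, -12.8). ∠CGU = 112.1° gives GU at -36.2° from the x-axis; with |GU| = 23.6, U = (25.1, -26.7). Then |SU| = |U − S| = 36.6.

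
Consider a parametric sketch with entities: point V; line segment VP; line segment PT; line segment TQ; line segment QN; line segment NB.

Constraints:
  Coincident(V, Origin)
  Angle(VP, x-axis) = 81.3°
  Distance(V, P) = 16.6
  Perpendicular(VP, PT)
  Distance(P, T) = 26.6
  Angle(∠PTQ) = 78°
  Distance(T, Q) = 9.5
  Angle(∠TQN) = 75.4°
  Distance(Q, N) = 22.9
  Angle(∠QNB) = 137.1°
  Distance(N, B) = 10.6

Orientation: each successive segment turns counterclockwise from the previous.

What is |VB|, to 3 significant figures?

27.5

V is at the origin; VP runs at 81.3° with length 16.6, so P = (2.51, 16.4). VP ⟂ PT, so PT runs at 171°; with |PT| = 26.6, T = (-23.8, 20.4). ∠PTQ = 78.0° gives TQ at -86.7° from the x-axis; with |TQ| = 9.5, Q = (-23.2, 10.9). ∠TQN = 75.4° gives QN at 17.9° from the x-axis; with |QN| = 22.9, N = (-1.44, 18.0). ∠QNB = 137.1° gives NB at 60.8° from the x-axis; with |NB| = 10.6, B = (3.73, 27.2). Then |VB| = |B − V| = 27.5.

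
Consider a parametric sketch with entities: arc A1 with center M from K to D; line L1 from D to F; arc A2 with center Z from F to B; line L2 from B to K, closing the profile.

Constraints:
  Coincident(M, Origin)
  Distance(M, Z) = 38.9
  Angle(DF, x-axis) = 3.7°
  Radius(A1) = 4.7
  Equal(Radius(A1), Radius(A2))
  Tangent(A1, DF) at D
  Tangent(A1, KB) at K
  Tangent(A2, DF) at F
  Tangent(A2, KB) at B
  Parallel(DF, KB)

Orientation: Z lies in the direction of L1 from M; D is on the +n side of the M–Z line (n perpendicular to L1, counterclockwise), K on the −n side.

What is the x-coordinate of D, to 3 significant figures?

-0.303

The slot axis is L1's direction at 3.7°, so u = (cos 3.7°, sin 3.7°) = (0.998, 0.0645) and n = (−sin 3.7°, cos 3.7°) = (-0.0645, 0.998). M is at the origin and Z lies 38.9 along u from M, so Z = 38.9·u = (38.8, 2.51). Tangency of A1 to both parallel lines with radius 4.7 puts D and K at M ± 4.7·n: D = (-0.303, 4.69), K = (0.303, -4.69). So D.x = -0.303.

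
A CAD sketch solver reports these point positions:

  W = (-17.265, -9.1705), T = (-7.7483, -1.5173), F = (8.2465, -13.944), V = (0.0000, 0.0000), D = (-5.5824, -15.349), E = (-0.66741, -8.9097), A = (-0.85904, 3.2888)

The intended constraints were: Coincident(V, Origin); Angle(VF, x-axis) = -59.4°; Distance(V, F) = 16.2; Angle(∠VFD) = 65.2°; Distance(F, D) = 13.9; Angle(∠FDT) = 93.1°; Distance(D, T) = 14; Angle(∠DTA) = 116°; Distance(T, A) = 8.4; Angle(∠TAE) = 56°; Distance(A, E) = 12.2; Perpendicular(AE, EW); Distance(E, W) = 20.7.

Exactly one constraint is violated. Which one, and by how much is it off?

Distance(E, W) = 20.7 — off by 4.10.

V = (0.00, 0.00) ✓; VF at -59.40° ✓; |VF| = 16.20 ✓; ∠VFD = 65.20° ✓; |FD| = 13.90 ✓; ∠FDT = 93.10° ✓; |DT| = 14.00 ✓; ∠DTA = 116.0° ✓; |TA| = 8.400 ✓; ∠TAE = 56.00° ✓; |AE| = 12.20 ✓; ∠(AE, EW) = 90.00° ✓; |EW| = 16.60 ✗.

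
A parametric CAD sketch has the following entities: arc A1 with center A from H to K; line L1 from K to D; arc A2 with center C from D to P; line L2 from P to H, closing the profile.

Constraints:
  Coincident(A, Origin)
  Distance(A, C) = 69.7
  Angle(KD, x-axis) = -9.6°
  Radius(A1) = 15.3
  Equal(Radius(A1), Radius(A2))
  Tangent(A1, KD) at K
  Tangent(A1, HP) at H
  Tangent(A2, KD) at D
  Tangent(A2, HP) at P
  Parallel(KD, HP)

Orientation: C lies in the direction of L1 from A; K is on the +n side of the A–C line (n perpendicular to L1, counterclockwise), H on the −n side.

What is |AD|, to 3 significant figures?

71.4

Tangency of A1 to both parallel lines with radius 15.3 puts K and H at A ± 15.3·n: K = (2.55, 15.1), H = (-2.55, -15.1). Equal radii place D and P the same way about C: D = C + 15.3·n = (71.3, 3.46), P = C − 15.3·n = (66.2, -26.7). Then |AD| = |D − A| = 71.4.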